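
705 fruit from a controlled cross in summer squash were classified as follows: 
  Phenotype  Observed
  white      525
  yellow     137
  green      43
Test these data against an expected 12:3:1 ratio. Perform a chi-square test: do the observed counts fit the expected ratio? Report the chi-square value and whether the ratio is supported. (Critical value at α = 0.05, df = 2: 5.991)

Total ratio parts = 16. Expected numbers out of 705:
  white: 705 × 12/16 = 528.75
  yellow: 705 × 3/16 = 132.1875
  green: 705 × 1/16 = 44.0625
χ² = Σ (O − E)² / E
  white: (525 − 528.75)² / 528.75 = 0.0266
  yellow: (137 − 132.1875)² / 132.1875 = 0.1752
  green: (43 − 44.0625)² / 44.0625 = 0.0256
χ² = 0.0266 + 0.1752 + 0.0256 = 0.2274 ≈ 0.227
Degrees of freedom = 3 − 1 = 2; critical value at α = 0.05 is 5.991.
Since 0.227 < 5.991, we fail to reject the null hypothesis — the data are consistent with the 12:3:1 ratio.

0.227; consistent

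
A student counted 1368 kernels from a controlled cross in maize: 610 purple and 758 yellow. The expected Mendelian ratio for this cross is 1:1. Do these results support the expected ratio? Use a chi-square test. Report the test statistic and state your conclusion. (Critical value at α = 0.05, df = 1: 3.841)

Under the 1:1 hypothesis (Σ ratio = 2, N = 1368):
  purple: 1368 × 1/2 = 684
  yellow: 1368 × 1/2 = 684
χ² = Σ (O − E)² / E
  purple: (610 − 684)² / 684 = 8.0058
  yellow: (758 − 684)² / 684 = 8.0058
χ² = 8.0058 + 8.0058 = 16.0116 ≈ 16.012
Degrees of freedom = 2 − 1 = 1; critical value at α = 0.05 is 3.841.
Since 16.012 > 3.841, we reject the null hypothesis — the data do not fit the 1:1 ratio.

16.012; not consistent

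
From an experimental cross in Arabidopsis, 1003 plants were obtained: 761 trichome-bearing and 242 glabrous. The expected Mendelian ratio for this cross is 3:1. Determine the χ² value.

0.407

Total ratio parts = 4. Expected numbers out of 1003:
  trichome-bearing: 1003 × 3/4 = 752.25
  glabrous: 1003 × 1/4 = 250.75
χ² = Σ (O − E)² / E
  trichome-bearing: (761 − 752.25)² / 752.25 = 0.1018
  glabrous: (242 − 250.75)² / 250.75 = 0.3053
χ² = 0.1018 + 0.3053 = 0.4071 ≈ 0.407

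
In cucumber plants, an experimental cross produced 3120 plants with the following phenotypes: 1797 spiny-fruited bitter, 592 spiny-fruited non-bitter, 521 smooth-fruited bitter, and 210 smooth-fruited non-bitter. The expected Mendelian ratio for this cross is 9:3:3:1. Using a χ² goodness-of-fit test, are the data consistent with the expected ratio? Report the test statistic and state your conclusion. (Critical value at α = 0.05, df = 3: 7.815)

Total ratio parts = 16. Expected numbers out of 3120:
  spiny-fruited bitter: 3120 × 9/16 = 1755
  spiny-fruited non-bitter: 3120 × 3/16 = 585
  smooth-fruited bitter: 3120 × 3/16 = 585
  smooth-fruited non-bitter: 3120 × 1/16 = 195
χ² = Σ (O − E)² / E
  spiny-fruited bitter: (1797 − 1755)² / 1755 = 1.0051
  spiny-fruited non-bitter: (592 − 585)² / 585 = 0.0838
  smooth-fruited bitter: (521 − 585)² / 585 = 7.0017
  smooth-fruited non-bitter: (210 − 195)² / 195 = 1.1538
χ² = 1.0051 + 0.0838 + 7.0017 + 1.1538 = 9.2444 ≈ 9.244
Degrees of freedom = 4 − 1 = 3; critical value at α = 0.05 is 7.815.
Since 9.244 > 7.815, we reject the null hypothesis — the data do not fit the 9:3:3:1 ratio.

9.244; not consistent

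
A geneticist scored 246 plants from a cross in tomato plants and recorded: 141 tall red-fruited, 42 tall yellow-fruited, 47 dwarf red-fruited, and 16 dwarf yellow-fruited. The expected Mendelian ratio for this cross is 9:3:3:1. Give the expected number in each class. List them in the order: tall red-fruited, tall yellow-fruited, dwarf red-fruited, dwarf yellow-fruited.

Total ratio parts = 16. Expected numbers out of 246:
  tall red-fruited: 246 × 9/16 = 138.375
  tall yellow-fruited: 246 × 3/16 = 46.125
  dwarf red-fruited: 246 × 3/16 = 46.125
  dwarf yellow-fruited: 246 × 1/16 = 15.375

138.375, 46.125, 46.125, 15.375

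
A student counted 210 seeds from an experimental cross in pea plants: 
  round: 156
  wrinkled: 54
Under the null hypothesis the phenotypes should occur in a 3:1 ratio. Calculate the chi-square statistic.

0.057

Total ratio parts = 4. Expected numbers out of 210:
  round: 210 × 3/4 = 157.5
  wrinkled: 210 × 1/4 = 52.5
χ² = Σ (O − E)² / E
  round: (156 − 157.5)² / 157.5 = 0.0143
  wrinkled: (54 − 52.5)² / 52.5 = 0.0429
χ² = 0.0143 + 0.0429 = 0.0572 ≈ 0.057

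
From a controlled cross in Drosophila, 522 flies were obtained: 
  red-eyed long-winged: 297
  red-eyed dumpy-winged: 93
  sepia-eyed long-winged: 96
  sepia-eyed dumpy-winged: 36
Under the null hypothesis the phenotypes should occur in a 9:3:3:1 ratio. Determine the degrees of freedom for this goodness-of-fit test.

A goodness-of-fit test with 4 phenotype classes has df = 4 − 1 = 3.

3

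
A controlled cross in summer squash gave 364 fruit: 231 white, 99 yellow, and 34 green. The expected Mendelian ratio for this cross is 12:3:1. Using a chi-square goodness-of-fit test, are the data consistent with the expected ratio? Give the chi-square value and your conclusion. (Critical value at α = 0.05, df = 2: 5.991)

25.879; not consistent

Expected counts for N = 364 under a 12:3:1 ratio (total parts = 16):
  white: 364 × 12/16 = 273
  yellow: 364 × 3/16 = 68.25
  green: 364 × 1/16 = 22.75
χ² = Σ (O − E)² / E
  white: (231 − 273)² / 273 = 6.4615
  yellow: (99 − 68.25)² / 68.25 = 13.8544
  green: (34 − 22.75)² / 22.75 = 5.5632
χ² = 6.4615 + 13.8544 + 5.5632 = 25.8791 ≈ 25.879
Degrees of freedom = 3 − 1 = 2; critical value at α = 0.05 is 5.991.
Since 25.879 > 5.991, we reject the null hypothesis — the data do not fit the 12:3:1 ratio.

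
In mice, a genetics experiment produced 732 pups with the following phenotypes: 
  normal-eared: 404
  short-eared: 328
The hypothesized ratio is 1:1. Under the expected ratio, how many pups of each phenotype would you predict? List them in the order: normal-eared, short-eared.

Under the 1:1 hypothesis (Σ ratio = 2, N = 732):
  normal-eared: 732 × 1/2 = 366
  short-eared: 732 × 1/2 = 366

366, 366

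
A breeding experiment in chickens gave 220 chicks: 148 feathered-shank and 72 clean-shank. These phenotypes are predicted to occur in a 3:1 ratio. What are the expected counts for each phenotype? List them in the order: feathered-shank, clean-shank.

165, 55

Total ratio parts = 4. Expected numbers out of 220:
  feathered-shank: 220 × 3/4 = 165
  clean-shank: 220 × 1/4 = 55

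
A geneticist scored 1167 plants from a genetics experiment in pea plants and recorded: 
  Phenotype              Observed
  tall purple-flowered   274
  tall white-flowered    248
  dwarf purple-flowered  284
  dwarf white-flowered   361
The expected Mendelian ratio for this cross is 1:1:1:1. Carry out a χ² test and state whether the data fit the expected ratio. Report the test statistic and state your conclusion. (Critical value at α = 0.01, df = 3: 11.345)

24.284; not consistent

Total ratio parts = 4. Expected numbers out of 1167:
  tall purple-flowered: 1167 × 1/4 = 291.75
  tall white-flowered: 1167 × 1/4 = 291.75
  dwarf purple-flowered: 1167 × 1/4 = 291.75
  dwarf white-flowered: 1167 × 1/4 = 291.75
χ² = Σ (O − E)² / E
  tall purple-flowered: (274 − 291.75)² / 291.75 = 1.0799
  tall white-flowered: (248 − 291.75)² / 291.75 = 6.5606
  dwarf purple-flowered: (284 − 291.75)² / 291.75 = 0.2059
  dwarf white-flowered: (361 − 291.75)² / 291.75 = 16.4372
χ² = 1.0799 + 6.5606 + 0.2059 + 16.4372 = 24.2836 ≈ 24.284
Degrees of freedom = 4 − 1 = 3; critical value at α = 0.01 is 11.345.
Since 24.284 > 11.345, we reject the null hypothesis — the data do not fit the 1:1:1:1 ratio.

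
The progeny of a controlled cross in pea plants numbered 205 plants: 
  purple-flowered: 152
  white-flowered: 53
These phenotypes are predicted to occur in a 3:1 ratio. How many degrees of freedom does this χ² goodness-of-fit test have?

1

A goodness-of-fit test with 2 phenotype classes has df = 2 − 1 = 1.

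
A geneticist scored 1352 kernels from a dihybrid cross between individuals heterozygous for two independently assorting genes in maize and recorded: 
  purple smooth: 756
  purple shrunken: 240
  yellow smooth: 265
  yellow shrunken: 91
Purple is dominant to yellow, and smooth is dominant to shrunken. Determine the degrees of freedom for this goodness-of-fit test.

3

A dihybrid F₂ with independent assortment and complete dominance at both loci gives a 9:3:3:1 phenotypic ratio.
A goodness-of-fit test with 4 phenotype classes has df = 4 − 1 = 3.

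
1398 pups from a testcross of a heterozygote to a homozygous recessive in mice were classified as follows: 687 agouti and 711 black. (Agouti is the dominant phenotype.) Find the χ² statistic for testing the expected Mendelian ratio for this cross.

0.412

A testcross of a heterozygote (Aa × aa) gives a 1:1 phenotypic ratio.
Under the 1:1 hypothesis (Σ ratio = 2, N = 1398):
  agouti: 1398 × 1/2 = 699
  black: 1398 × 1/2 = 699
χ² = Σ (O − E)² / E
  agouti: (687 − 699)² / 699 = 0.2060
  black: (711 − 699)² / 699 = 0.2060
χ² = 0.2060 + 0.2060 = 0.412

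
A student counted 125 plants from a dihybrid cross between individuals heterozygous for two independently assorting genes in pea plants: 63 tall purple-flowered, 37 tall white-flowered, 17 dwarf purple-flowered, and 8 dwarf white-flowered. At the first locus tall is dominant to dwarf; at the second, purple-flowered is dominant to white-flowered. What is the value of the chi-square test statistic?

10.381

A dihybrid F₂ with independent assortment and complete dominance at both loci gives a 9:3:3:1 phenotypic ratio.
Expected counts for N = 125 under a 9:3:3:1 ratio (total parts = 16):
  tall purple-flowered: 125 × 9/16 = 70.3125
  tall white-flowered: 125 × 3/16 = 23.4375
  dwarf purple-flowered: 125 × 3/16 = 23.4375
  dwarf white-flowered: 125 × 1/16 = 7.8125
χ² = Σ (O − E)² / E
  tall purple-flowered: (63 − 70.3125)² / 70.3125 = 0.7605
  tall white-flowered: (37 − 23.4375)² / 23.4375 = 7.8482
  dwarf purple-flowered: (17 − 23.4375)² / 23.4375 = 1.7682
  dwarf white-flowered: (8 − 7.8125)² / 7.8125 = 0.0045
χ² = 0.7605 + 7.8482 + 1.7682 + 0.0045 = 10.3814 ≈ 10.381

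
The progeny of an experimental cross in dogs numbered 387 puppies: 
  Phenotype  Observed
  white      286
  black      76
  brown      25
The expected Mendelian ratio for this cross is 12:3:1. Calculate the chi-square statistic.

0.252

Total ratio parts = 16. Expected numbers out of 387:
  white: 387 × 12/16 = 290.25
  black: 387 × 3/16 = 72.5625
  brown: 387 × 1/16 = 24.1875
χ² = Σ (O − E)² / E
  white: (286 − 290.25)² / 290.25 = 0.0622
  black: (76 − 72.5625)² / 72.5625 = 0.1628
  brown: (25 − 24.1875)² / 24.1875 = 0.0273
χ² = 0.0622 + 0.1628 + 0.0273 = 0.2523 ≈ 0.252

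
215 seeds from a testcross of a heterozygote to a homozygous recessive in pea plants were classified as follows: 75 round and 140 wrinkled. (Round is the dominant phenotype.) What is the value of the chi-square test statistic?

A testcross of a heterozygote (Aa × aa) gives a 1:1 phenotypic ratio.
Total ratio parts = 2. Expected numbers out of 215:
  round: 215 × 1/2 = 107.5
  wrinkled: 215 × 1/2 = 107.5
χ² = Σ (O − E)² / E
  round: (75 − 107.5)² / 107.5 = 9.8256
  wrinkled: (140 − 107.5)² / 107.5 = 9.8256
χ² = 9.8256 + 9.8256 = 19.6512 ≈ 19.651

19.651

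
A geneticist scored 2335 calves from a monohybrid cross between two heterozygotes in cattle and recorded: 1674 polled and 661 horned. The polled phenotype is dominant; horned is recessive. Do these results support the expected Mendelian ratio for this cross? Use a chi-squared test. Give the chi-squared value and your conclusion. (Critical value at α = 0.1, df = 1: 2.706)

For a monohybrid cross between heterozygotes with complete dominance, the expected phenotypic ratio is 3:1.
Expected counts for N = 2335 under a 3:1 ratio (total parts = 4):
  polled: 2335 × 3/4 = 1751.25
  horned: 2335 × 1/4 = 583.75
χ² = Σ (O − E)² / E
  polled: (1674 − 1751.25)² / 1751.25 = 3.4076
  horned: (661 − 583.75)² / 583.75 = 10.2228
χ² = 3.4076 + 10.2228 = 13.6304 ≈ 13.630
Degrees of freedom = 2 − 1 = 1; critical value at α = 0.1 is 2.706.
Since 13.630 > 2.706, we reject the null hypothesis — the data do not fit the 3:1 ratio.

13.630; not consistent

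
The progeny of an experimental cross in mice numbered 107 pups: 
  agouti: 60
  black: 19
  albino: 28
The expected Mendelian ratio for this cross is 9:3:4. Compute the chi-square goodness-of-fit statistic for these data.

The 9:3:4 ratio has 16 parts, so with N = 107 the expected counts are:
  agouti: 107 × 9/16 = 60.1875
  black: 107 × 3/16 = 20.0625
  albino: 107 × 4/16 = 26.75
χ² = Σ (O − E)² / E
  agouti: (60 − 60.1875)² / 60.1875 = 0.0006
  black: (19 − 20.0625)² / 20.0625 = 0.0563
  albino: (28 − 26.75)² / 26.75 = 0.0584
χ² = 0.0006 + 0.0563 + 0.0584 = 0.1153 ≈ 0.115

0.115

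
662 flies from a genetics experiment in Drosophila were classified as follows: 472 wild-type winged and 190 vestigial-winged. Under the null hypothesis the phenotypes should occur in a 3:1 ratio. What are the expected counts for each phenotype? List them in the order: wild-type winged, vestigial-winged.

Total ratio parts = 4. Expected numbers out of 662:
  wild-type winged: 662 × 3/4 = 496.5
  vestigial-winged: 662 × 1/4 = 165.5

496.5, 165.5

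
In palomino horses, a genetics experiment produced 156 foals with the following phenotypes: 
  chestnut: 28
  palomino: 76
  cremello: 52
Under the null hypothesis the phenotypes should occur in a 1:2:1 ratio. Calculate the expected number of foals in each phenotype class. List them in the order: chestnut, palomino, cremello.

39, 78, 39

Under the 1:2:1 hypothesis (Σ ratio = 4, N = 156):
  chestnut: 156 × 1/4 = 39
  palomino: 156 × 2/4 = 78
  cremello: 156 × 1/4 = 39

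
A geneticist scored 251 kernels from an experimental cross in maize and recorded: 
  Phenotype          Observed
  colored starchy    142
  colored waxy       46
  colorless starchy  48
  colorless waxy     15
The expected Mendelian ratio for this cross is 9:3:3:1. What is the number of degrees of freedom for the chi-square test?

A goodness-of-fit test with 4 phenotype classes has df = 4 − 1 = 3.

3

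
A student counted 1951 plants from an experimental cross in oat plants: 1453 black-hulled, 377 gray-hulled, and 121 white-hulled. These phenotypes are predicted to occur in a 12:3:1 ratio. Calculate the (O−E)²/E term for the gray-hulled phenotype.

Expected counts for N = 1951 under a 12:3:1 ratio (total parts = 16):
  black-hulled: 1951 × 12/16 = 1463.25
  gray-hulled: 1951 × 3/16 = 365.8125
  white-hulled: 1951 × 1/16 = 121.9375
Contribution of gray-hulled: (377 − 365.8125)² / 365.8125 = 0.3421

0.342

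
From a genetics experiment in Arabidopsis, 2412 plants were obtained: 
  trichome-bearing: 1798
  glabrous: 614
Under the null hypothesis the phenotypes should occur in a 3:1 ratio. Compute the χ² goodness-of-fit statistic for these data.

0.268

Under the 3:1 hypothesis (Σ ratio = 4, N = 2412):
  trichome-bearing: 2412 × 3/4 = 1809
  glabrous: 2412 × 1/4 = 603
χ² = Σ (O − E)² / E
  trichome-bearing: (1798 − 1809)² / 1809 = 0.0669
  glabrous: (614 − 603)² / 603 = 0.2007
χ² = 0.0669 + 0.2007 = 0.2676 ≈ 0.268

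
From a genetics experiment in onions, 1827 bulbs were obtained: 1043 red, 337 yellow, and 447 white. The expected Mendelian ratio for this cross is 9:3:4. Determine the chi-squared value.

Total ratio parts = 16. Expected numbers out of 1827:
  red: 1827 × 9/16 = 1027.6875
  yellow: 1827 × 3/16 = 342.5625
  white: 1827 × 4/16 = 456.75
χ² = Σ (O − E)² / E
  red: (1043 − 1027.6875)² / 1027.6875 = 0.2282
  yellow: (337 − 342.5625)² / 342.5625 = 0.0903
  white: (447 − 456.75)² / 456.75 = 0.2081
χ² = 0.2282 + 0.0903 + 0.2081 = 0.5266 ≈ 0.527

0.527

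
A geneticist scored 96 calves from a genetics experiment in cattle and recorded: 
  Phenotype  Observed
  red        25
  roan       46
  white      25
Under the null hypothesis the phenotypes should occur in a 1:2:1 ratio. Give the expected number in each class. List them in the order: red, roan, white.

Total ratio parts = 4. Expected numbers out of 96:
  red: 96 × 1/4 = 24
  roan: 96 × 2/4 = 48
  white: 96 × 1/4 = 24

24, 48, 24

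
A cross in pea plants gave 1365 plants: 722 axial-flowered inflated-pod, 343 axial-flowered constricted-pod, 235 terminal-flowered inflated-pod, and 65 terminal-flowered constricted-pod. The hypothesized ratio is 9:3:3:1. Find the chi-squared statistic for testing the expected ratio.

Total ratio parts = 16. Expected numbers out of 1365:
  axial-flowered inflated-pod: 1365 × 9/16 = 767.8125
  axial-flowered constricted-pod: 1365 × 3/16 = 255.9375
  terminal-flowered inflated-pod: 1365 × 3/16 = 255.9375
  terminal-flowered constricted-pod: 1365 × 1/16 = 85.3125
χ² = Σ (O − E)² / E
  axial-flowered inflated-pod: (722 − 767.8125)² / 767.8125 = 2.7335
  axial-flowered constricted-pod: (343 − 255.9375)² / 255.9375 = 29.6161
  terminal-flowered inflated-pod: (235 − 255.9375)² / 255.9375 = 1.7128
  terminal-flowered constricted-pod: (65 − 85.3125)² / 85.3125 = 4.8363
χ² = 2.7335 + 29.6161 + 1.7128 + 4.8363 = 38.8987 ≈ 38.899

38.899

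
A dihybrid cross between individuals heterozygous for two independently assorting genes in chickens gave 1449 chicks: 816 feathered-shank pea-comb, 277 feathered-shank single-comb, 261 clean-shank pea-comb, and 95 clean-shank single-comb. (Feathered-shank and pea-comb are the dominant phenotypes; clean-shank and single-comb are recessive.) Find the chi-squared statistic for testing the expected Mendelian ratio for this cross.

0.743

A dihybrid F₂ with independent assortment and complete dominance at both loci gives a 9:3:3:1 phenotypic ratio.
The 9:3:3:1 ratio has 16 parts, so with N = 1449 the expected counts are:
  feathered-shank pea-comb: 1449 × 9/16 = 815.0625
  feathered-shank single-comb: 1449 × 3/16 = 271.6875
  clean-shank pea-comb: 1449 × 3/16 = 271.6875
  clean-shank single-comb: 1449 × 1/16 = 90.5625
χ² = Σ (O − E)² / E
  feathered-shank pea-comb: (816 − 815.0625)² / 815.0625 = 0.0011
  feathered-shank single-comb: (277 − 271.6875)² / 271.6875 = 0.1039
  clean-shank pea-comb: (261 − 271.6875)² / 271.6875 = 0.4204
  clean-shank single-comb: (95 − 90.5625)² / 90.5625 = 0.2174
χ² = 0.0011 + 0.1039 + 0.4204 + 0.2174 = 0.7428 ≈ 0.743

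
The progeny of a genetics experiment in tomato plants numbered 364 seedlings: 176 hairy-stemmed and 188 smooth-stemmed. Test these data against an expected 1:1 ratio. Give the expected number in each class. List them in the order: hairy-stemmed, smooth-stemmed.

182, 182

Expected counts for N = 364 under a 1:1 ratio (total parts = 2):
  hairy-stemmed: 364 × 1/2 = 182
  smooth-stemmed: 364 × 1/2 = 182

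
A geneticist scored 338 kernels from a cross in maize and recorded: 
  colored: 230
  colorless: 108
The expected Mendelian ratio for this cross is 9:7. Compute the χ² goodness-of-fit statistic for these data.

19.115

The 9:7 ratio has 16 parts, so with N = 338 the expected counts are:
  colored: 338 × 9/16 = 190.125
  colorless: 338 × 7/16 = 147.875
χ² = Σ (O − E)² / E
  colored: (230 − 190.125)² / 190.125 = 8.3630
  colorless: (108 − 147.875)² / 147.875 = 10.7524
χ² = 8.3630 + 10.7524 = 19.1154 ≈ 19.115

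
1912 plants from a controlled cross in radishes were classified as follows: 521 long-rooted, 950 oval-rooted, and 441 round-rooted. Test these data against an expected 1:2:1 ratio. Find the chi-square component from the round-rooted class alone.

2.864

Total ratio parts = 4. Expected numbers out of 1912:
  long-rooted: 1912 × 1/4 = 478
  oval-rooted: 1912 × 2/4 = 956
  round-rooted: 1912 × 1/4 = 478
Contribution of round-rooted: (441 − 478)² / 478 = 2.8640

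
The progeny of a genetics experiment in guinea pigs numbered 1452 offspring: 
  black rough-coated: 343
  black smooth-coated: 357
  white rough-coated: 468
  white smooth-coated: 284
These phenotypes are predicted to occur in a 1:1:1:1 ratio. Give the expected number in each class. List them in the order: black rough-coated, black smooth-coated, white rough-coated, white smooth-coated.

Under the 1:1:1:1 hypothesis (Σ ratio = 4, N = 1452):
  black rough-coated: 1452 × 1/4 = 363
  black smooth-coated: 1452 × 1/4 = 363
  white rough-coated: 1452 × 1/4 = 363
  white smooth-coated: 1452 × 1/4 = 363

363, 363, 363, 363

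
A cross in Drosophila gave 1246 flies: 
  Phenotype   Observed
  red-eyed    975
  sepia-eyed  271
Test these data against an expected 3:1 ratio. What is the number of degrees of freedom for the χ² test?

1

A goodness-of-fit test with 2 phenotype classes has df = 2 − 1 = 1.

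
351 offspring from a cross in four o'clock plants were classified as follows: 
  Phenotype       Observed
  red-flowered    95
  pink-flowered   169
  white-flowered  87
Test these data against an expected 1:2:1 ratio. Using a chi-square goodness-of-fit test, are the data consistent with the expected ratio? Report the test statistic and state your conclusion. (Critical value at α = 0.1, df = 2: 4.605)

Under the 1:2:1 hypothesis (Σ ratio = 4, N = 351):
  red-flowered: 351 × 1/4 = 87.75
  pink-flowered: 351 × 2/4 = 175.5
  white-flowered: 351 × 1/4 = 87.75
χ² = Σ (O − E)² / E
  red-flowered: (95 − 87.75)² / 87.75 = 0.5990
  pink-flowered: (169 − 175.5)² / 175.5 = 0.2407
  white-flowered: (87 − 87.75)² / 87.75 = 0.0064
χ² = 0.5990 + 0.2407 + 0.0064 = 0.8461 ≈ 0.846
Degrees of freedom = 3 − 1 = 2; critical value at α = 0.1 is 4.605.
Since 0.846 < 4.605, we fail to reject the null hypothesis — the data are consistent with the 1:2:1 ratio.

0.846; consistent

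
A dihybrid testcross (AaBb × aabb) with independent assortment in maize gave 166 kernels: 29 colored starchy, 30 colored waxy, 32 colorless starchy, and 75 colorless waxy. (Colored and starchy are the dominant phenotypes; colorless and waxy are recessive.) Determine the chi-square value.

36.169

A dihybrid testcross with independent assortment gives a 1:1:1:1 ratio.
The 1:1:1:1 ratio has 4 parts, so with N = 166 the expected counts are:
  colored starchy: 166 × 1/4 = 41.5
  colored waxy: 166 × 1/4 = 41.5
  colorless starchy: 166 × 1/4 = 41.5
  colorless waxy: 166 × 1/4 = 41.5
χ² = Σ (O − E)² / E
  colored starchy: (29 − 41.5)² / 41.5 = 3.7651
  colored waxy: (30 − 41.5)² / 41.5 = 3.1867
  colorless starchy: (32 − 41.5)² / 41.5 = 2.1747
  colorless waxy: (75 − 41.5)² / 41.5 = 27.0422
χ² = 3.7651 + 3.1867 + 2.1747 + 27.0422 = 36.1687 ≈ 36.169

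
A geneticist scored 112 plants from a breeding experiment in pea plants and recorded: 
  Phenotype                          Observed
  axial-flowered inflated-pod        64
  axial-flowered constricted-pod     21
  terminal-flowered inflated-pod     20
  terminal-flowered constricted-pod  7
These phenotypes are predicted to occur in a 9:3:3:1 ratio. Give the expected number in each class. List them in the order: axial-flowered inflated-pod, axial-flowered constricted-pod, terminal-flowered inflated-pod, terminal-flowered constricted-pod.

Total ratio parts = 16. Expected numbers out of 112:
  axial-flowered inflated-pod: 112 × 9/16 = 63
  axial-flowered constricted-pod: 112 × 3/16 = 21
  terminal-flowered inflated-pod: 112 × 3/16 = 21
  terminal-flowered constricted-pod: 112 × 1/16 = 7

63, 21, 21, 7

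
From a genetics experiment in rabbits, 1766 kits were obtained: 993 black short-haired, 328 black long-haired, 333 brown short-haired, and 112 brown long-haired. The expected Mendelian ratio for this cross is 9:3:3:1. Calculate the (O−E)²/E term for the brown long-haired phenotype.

Total ratio parts = 16. Expected numbers out of 1766:
  black short-haired: 1766 × 9/16 = 993.375
  black long-haired: 1766 × 3/16 = 331.125
  brown short-haired: 1766 × 3/16 = 331.125
  brown long-haired: 1766 × 1/16 = 110.375
Contribution of brown long-haired: (112 − 110.375)² / 110.375 = 0.0239

0.024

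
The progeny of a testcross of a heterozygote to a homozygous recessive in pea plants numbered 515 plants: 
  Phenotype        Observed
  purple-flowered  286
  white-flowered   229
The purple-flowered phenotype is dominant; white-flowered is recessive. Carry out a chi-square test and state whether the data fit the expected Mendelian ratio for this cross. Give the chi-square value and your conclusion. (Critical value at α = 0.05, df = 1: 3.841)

6.309; not consistent

A testcross of a heterozygote (Aa × aa) gives a 1:1 phenotypic ratio.
The 1:1 ratio has 2 parts, so with N = 515 the expected counts are:
  purple-flowered: 515 × 1/2 = 257.5
  white-flowered: 515 × 1/2 = 257.5
χ² = Σ (O − E)² / E
  purple-flowered: (286 − 257.5)² / 257.5 = 3.1544
  white-flowered: (229 − 257.5)² / 257.5 = 3.1544
χ² = 3.1544 + 3.1544 = 6.3088 ≈ 6.309
Degrees of freedom = 2 − 1 = 1; critical value at α = 0.05 is 3.841.
Since 6.309 > 3.841, we reject the null hypothesis — the data do not fit the 1:1 ratio.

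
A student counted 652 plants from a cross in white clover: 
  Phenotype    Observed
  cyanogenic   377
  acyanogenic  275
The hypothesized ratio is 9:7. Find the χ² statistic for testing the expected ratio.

0.655

Expected counts for N = 652 under a 9:7 ratio (total parts = 16):
  cyanogenic: 652 × 9/16 = 366.75
  acyanogenic: 652 × 7/16 = 285.25
χ² = Σ (O − E)² / E
  cyanogenic: (377 − 366.75)² / 366.75 = 0.2865
  acyanogenic: (275 − 285.25)² / 285.25 = 0.3683
χ² = 0.2865 + 0.3683 = 0.6548 ≈ 0.655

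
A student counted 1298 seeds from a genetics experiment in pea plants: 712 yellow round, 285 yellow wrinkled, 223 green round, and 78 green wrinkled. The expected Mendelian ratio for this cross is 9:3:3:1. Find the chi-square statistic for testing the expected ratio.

The 9:3:3:1 ratio has 16 parts, so with N = 1298 the expected counts are:
  yellow round: 1298 × 9/16 = 730.125
  yellow wrinkled: 1298 × 3/16 = 243.375
  green round: 1298 × 3/16 = 243.375
  green wrinkled: 1298 × 1/16 = 81.125
χ² = Σ (O − E)² / E
  yellow round: (712 − 730.125)² / 730.125 = 0.4499
  yellow wrinkled: (285 − 243.375)² / 243.375 = 7.1192
  green round: (223 − 243.375)² / 243.375 = 1.7058
  green wrinkled: (78 − 81.125)² / 81.125 = 0.1204
χ² = 0.4499 + 7.1192 + 1.7058 + 0.1204 = 9.3953 ≈ 9.395

9.395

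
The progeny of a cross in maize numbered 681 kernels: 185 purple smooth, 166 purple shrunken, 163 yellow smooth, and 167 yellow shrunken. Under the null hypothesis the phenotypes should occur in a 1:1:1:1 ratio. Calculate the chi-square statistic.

Under the 1:1:1:1 hypothesis (Σ ratio = 4, N = 681):
  purple smooth: 681 × 1/4 = 170.25
  purple shrunken: 681 × 1/4 = 170.25
  yellow smooth: 681 × 1/4 = 170.25
  yellow shrunken: 681 × 1/4 = 170.25
χ² = Σ (O − E)² / E
  purple smooth: (185 − 170.25)² / 170.25 = 1.2779
  purple shrunken: (166 − 170.25)² / 170.25 = 0.1061
  yellow smooth: (163 − 170.25)² / 170.25 = 0.3087
  yellow shrunken: (167 − 170.25)² / 170.25 = 0.0620
χ² = 1.2779 + 0.1061 + 0.3087 + 0.0620 = 1.7547 ≈ 1.755

1.755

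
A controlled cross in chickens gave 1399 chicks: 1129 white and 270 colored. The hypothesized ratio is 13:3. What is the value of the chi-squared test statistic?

0.277

Expected counts for N = 1399 under a 13:3 ratio (total parts = 16):
  white: 1399 × 13/16 = 1136.6875
  colored: 1399 × 3/16 = 262.3125
χ² = Σ (O − E)² / E
  white: (1129 − 1136.6875)² / 1136.6875 = 0.0520
  colored: (270 − 262.3125)² / 262.3125 = 0.2253
χ² = 0.0520 + 0.2253 = 0.2773 ≈ 0.277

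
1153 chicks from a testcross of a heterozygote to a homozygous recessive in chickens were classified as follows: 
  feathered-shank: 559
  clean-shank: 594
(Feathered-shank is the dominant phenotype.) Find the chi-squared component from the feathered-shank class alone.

0.531

A testcross of a heterozygote (Aa × aa) gives a 1:1 phenotypic ratio.
Under the 1:1 hypothesis (Σ ratio = 2, N = 1153):
  feathered-shank: 1153 × 1/2 = 576.5
  clean-shank: 1153 × 1/2 = 576.5
Contribution of feathered-shank: (559 − 576.5)² / 576.5 = 0.5312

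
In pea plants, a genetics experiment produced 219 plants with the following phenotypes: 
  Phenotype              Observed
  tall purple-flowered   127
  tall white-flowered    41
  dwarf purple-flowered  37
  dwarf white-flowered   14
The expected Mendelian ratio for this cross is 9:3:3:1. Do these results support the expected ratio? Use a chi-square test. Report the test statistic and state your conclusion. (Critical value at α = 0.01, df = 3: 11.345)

0.527; consistent

The 9:3:3:1 ratio has 16 parts, so with N = 219 the expected counts are:
  tall purple-flowered: 219 × 9/16 = 123.1875
  tall white-flowered: 219 × 3/16 = 41.0625
  dwarf purple-flowered: 219 × 3/16 = 41.0625
  dwarf white-flowered: 219 × 1/16 = 13.6875
χ² = Σ (O − E)² / E
  tall purple-flowered: (127 − 123.1875)² / 123.1875 = 0.1180
  tall white-flowered: (41 − 41.0625)² / 41.0625 = 0.0001
  dwarf purple-flowered: (37 − 41.0625)² / 41.0625 = 0.4019
  dwarf white-flowered: (14 − 13.6875)² / 13.6875 = 0.0071
χ² = 0.1180 + 0.0001 + 0.4019 + 0.0071 = 0.5271 ≈ 0.527
Degrees of freedom = 4 − 1 = 3; critical value at α = 0.01 is 11.345.
Since 0.527 < 11.345, we fail to reject the null hypothesis — the data are consistent with the 9:3:3:1 ratio.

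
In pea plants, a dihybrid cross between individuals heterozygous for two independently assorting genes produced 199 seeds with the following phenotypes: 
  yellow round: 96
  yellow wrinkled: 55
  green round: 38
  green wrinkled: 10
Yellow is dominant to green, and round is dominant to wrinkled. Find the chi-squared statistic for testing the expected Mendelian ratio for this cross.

11.144

A dihybrid F₂ with independent assortment and complete dominance at both loci gives a 9:3:3:1 phenotypic ratio.
Expected counts for N = 199 under a 9:3:3:1 ratio (total parts = 16):
  yellow round: 199 × 9/16 = 111.9375
  yellow wrinkled: 199 × 3/16 = 37.3125
  green round: 199 × 3/16 = 37.3125
  green wrinkled: 199 × 1/16 = 12.4375
χ² = Σ (O − E)² / E
  yellow round: (96 − 111.9375)² / 111.9375 = 2.2692
  yellow wrinkled: (55 − 37.3125)² / 37.3125 = 8.3845
  green round: (38 − 37.3125)² / 37.3125 = 0.0127
  green wrinkled: (10 − 12.4375)² / 12.4375 = 0.4777
χ² = 2.2692 + 8.3845 + 0.0127 + 0.4777 = 11.1441 ≈ 11.144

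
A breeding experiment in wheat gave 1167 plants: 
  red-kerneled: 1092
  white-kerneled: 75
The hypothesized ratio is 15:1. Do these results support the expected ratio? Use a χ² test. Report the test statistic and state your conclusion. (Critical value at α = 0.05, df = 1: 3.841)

Under the 15:1 hypothesis (Σ ratio = 16, N = 1167):
  red-kerneled: 1167 × 15/16 = 1094.0625
  white-kerneled: 1167 × 1/16 = 72.9375
χ² = Σ (O − E)² / E
  red-kerneled: (1092 − 1094.0625)² / 1094.0625 = 0.0039
  white-kerneled: (75 − 72.9375)² / 72.9375 = 0.0583
χ² = 0.0039 + 0.0583 = 0.0622 ≈ 0.062
Degrees of freedom = 2 − 1 = 1; critical value at α = 0.05 is 3.841.
Since 0.062 < 3.841, we fail to reject the null hypothesis — the data are consistent with the 15:1 ratio.

0.062; consistent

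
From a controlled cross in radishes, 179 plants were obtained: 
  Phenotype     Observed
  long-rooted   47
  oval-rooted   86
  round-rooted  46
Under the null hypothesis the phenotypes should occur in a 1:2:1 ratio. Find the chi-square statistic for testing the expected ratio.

Expected counts for N = 179 under a 1:2:1 ratio (total parts = 4):
  long-rooted: 179 × 1/4 = 44.75
  oval-rooted: 179 × 2/4 = 89.5
  round-rooted: 179 × 1/4 = 44.75
χ² = Σ (O − E)² / E
  long-rooted: (47 − 44.75)² / 44.75 = 0.1131
  oval-rooted: (86 − 89.5)² / 89.5 = 0.1369
  round-rooted: (46 − 44.75)² / 44.75 = 0.0349
χ² = 0.1131 + 0.1369 + 0.0349 = 0.2849 ≈ 0.285

0.285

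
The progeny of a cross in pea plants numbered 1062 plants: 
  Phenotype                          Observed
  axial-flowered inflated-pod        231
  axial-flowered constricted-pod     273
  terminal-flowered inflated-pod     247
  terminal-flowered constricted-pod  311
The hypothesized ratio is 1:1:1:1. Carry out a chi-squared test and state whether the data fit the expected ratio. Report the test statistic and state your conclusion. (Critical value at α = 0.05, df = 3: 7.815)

13.782; not consistent

Under the 1:1:1:1 hypothesis (Σ ratio = 4, N = 1062):
  axial-flowered inflated-pod: 1062 × 1/4 = 265.5
  axial-flowered constricted-pod: 1062 × 1/4 = 265.5
  terminal-flowered inflated-pod: 1062 × 1/4 = 265.5
  terminal-flowered constricted-pod: 1062 × 1/4 = 265.5
χ² = Σ (O − E)² / E
  axial-flowered inflated-pod: (231 − 265.5)² / 265.5 = 4.4831
  axial-flowered constricted-pod: (273 − 265.5)² / 265.5 = 0.2119
  terminal-flowered inflated-pod: (247 − 265.5)² / 265.5 = 1.2891
  terminal-flowered constricted-pod: (311 − 265.5)² / 265.5 = 7.7976
χ² = 4.4831 + 0.2119 + 1.2891 + 7.7976 = 13.7817 ≈ 13.782
Degrees of freedom = 4 − 1 = 3; critical value at α = 0.05 is 7.815.
Since 13.782 > 7.815, we reject the null hypothesis — the data do not fit the 1:1:1:1 ratio.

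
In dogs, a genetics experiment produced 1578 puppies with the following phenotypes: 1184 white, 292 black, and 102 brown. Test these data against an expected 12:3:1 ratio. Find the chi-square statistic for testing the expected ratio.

Total ratio parts = 16. Expected numbers out of 1578:
  white: 1578 × 12/16 = 1183.5
  black: 1578 × 3/16 = 295.875
  brown: 1578 × 1/16 = 98.625
χ² = Σ (O − E)² / E
  white: (1184 − 1183.5)² / 1183.5 = 0.0002
  black: (292 − 295.875)² / 295.875 = 0.0507
  brown: (102 − 98.625)² / 98.625 = 0.1155
χ² = 0.0002 + 0.0507 + 0.1155 = 0.1664 ≈ 0.166

0.166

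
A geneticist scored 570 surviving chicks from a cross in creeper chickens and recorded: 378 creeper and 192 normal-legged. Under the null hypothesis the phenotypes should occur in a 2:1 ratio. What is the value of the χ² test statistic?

Expected counts for N = 570 under a 2:1 ratio (total parts = 3):
  creeper: 570 × 2/3 = 380
  normal-legged: 570 × 1/3 = 190
χ² = Σ (O − E)² / E
  creeper: (378 − 380)² / 380 = 0.0105
  normal-legged: (192 − 190)² / 190 = 0.0211
χ² = 0.0105 + 0.0211 = 0.0316 ≈ 0.032

0.032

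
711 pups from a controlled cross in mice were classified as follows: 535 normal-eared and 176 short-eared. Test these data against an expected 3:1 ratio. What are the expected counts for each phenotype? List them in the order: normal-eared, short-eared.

Total ratio parts = 4. Expected numbers out of 711:
  normal-eared: 711 × 3/4 = 533.25
  short-eared: 711 × 1/4 = 177.75

533.25, 177.75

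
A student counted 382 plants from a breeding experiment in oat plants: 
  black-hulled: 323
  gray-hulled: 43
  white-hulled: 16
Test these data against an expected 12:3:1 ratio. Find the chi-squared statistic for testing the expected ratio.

18.688

Under the 12:3:1 hypothesis (Σ ratio = 16, N = 382):
  black-hulled: 382 × 12/16 = 286.5
  gray-hulled: 382 × 3/16 = 71.625
  white-hulled: 382 × 1/16 = 23.875
χ² = Σ (O − E)² / E
  black-hulled: (323 − 286.5)² / 286.5 = 4.6501
  gray-hulled: (43 − 71.625)² / 71.625 = 11.4400
  white-hulled: (16 − 23.875)² / 23.875 = 2.5975
χ² = 4.6501 + 11.4400 + 2.5975 = 18.6876 ≈ 18.688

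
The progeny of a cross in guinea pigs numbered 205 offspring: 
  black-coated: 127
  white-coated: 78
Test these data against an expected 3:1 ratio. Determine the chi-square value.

18.616

Total ratio parts = 4. Expected numbers out of 205:
  black-coated: 205 × 3/4 = 153.75
  white-coated: 205 × 1/4 = 51.25
χ² = Σ (O − E)² / E
  black-coated: (127 − 153.75)² / 153.75 = 4.6541
  white-coated: (78 − 51.25)² / 51.25 = 13.9622
χ² = 4.6541 + 13.9622 = 18.6163 ≈ 18.616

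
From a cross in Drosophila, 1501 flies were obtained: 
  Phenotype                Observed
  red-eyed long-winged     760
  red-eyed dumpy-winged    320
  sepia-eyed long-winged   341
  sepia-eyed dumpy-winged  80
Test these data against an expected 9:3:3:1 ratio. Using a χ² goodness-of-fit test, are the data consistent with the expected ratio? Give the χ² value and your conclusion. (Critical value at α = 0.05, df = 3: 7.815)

28.343; not consistent

Expected counts for N = 1501 under a 9:3:3:1 ratio (total parts = 16):
  red-eyed long-winged: 1501 × 9/16 = 844.3125
  red-eyed dumpy-winged: 1501 × 3/16 = 281.4375
  sepia-eyed long-winged: 1501 × 3/16 = 281.4375
  sepia-eyed dumpy-winged: 1501 × 1/16 = 93.8125
χ² = Σ (O − E)² / E
  red-eyed long-winged: (760 − 844.3125)² / 844.3125 = 8.4194
  red-eyed dumpy-winged: (320 − 281.4375)² / 281.4375 = 5.2838
  sepia-eyed long-winged: (341 − 281.4375)² / 281.4375 = 12.6056
  sepia-eyed dumpy-winged: (80 − 93.8125)² / 93.8125 = 2.0337
χ² = 8.4194 + 5.2838 + 12.6056 + 2.0337 = 28.3425 ≈ 28.343
Degrees of freedom = 4 − 1 = 3; critical value at α = 0.05 is 7.815.
Since 28.343 > 7.815, we reject the null hypothesis — the data do not fit the 9:3:3:1 ratio.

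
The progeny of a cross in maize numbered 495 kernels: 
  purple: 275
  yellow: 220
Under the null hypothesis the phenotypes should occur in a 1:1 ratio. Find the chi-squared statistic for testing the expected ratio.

6.111

Total ratio parts = 2. Expected numbers out of 495:
  purple: 495 × 1/2 = 247.5
  yellow: 495 × 1/2 = 247.5
χ² = Σ (O − E)² / E
  purple: (275 − 247.5)² / 247.5 = 3.0556
  yellow: (220 − 247.5)² / 247.5 = 3.0556
χ² = 3.0556 + 3.0556 = 6.1112 ≈ 6.111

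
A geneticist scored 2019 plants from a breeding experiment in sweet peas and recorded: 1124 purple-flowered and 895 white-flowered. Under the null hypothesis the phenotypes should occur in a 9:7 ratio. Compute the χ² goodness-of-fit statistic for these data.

0.275

The 9:7 ratio has 16 parts, so with N = 2019 the expected counts are:
  purple-flowered: 2019 × 9/16 = 1135.6875
  white-flowered: 2019 × 7/16 = 883.3125
χ² = Σ (O − E)² / E
  purple-flowered: (1124 − 1135.6875)² / 1135.6875 = 0.1203
  white-flowered: (895 − 883.3125)² / 883.3125 = 0.1546
χ² = 0.1203 + 0.1546 = 0.2749 ≈ 0.275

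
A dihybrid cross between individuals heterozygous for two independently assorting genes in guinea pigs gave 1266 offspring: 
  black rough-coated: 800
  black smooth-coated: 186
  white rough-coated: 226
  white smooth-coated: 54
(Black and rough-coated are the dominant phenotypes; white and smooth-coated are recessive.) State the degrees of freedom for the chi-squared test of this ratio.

A dihybrid F₂ with independent assortment and complete dominance at both loci gives a 9:3:3:1 phenotypic ratio.
A goodness-of-fit test with 4 phenotype classes has df = 4 − 1 = 3.

3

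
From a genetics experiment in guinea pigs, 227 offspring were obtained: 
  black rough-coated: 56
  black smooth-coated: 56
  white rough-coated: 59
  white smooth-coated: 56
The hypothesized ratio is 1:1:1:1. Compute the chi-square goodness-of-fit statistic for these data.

Total ratio parts = 4. Expected numbers out of 227:
  black rough-coated: 227 × 1/4 = 56.75
  black smooth-coated: 227 × 1/4 = 56.75
  white rough-coated: 227 × 1/4 = 56.75
  white smooth-coated: 227 × 1/4 = 56.75
χ² = Σ (O − E)² / E
  black rough-coated: (56 − 56.75)² / 56.75 = 0.0099
  black smooth-coated: (56 − 56.75)² / 56.75 = 0.0099
  white rough-coated: (59 − 56.75)² / 56.75 = 0.0892
  white smooth-coated: (56 − 56.75)² / 56.75 = 0.0099
χ² = 0.0099 + 0.0099 + 0.0892 + 0.0099 = 0.1189 ≈ 0.119

0.119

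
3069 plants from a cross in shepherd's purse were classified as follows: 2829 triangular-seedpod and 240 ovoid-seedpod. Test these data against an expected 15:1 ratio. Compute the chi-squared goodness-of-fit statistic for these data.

Expected counts for N = 3069 under a 15:1 ratio (total parts = 16):
  triangular-seedpod: 3069 × 15/16 = 2877.1875
  ovoid-seedpod: 3069 × 1/16 = 191.8125
χ² = Σ (O − E)² / E
  triangular-seedpod: (2829 − 2877.1875)² / 2877.1875 = 0.8071
  ovoid-seedpod: (240 − 191.8125)² / 191.8125 = 12.1058
χ² = 0.8071 + 12.1058 = 12.9129 ≈ 12.913

12.913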